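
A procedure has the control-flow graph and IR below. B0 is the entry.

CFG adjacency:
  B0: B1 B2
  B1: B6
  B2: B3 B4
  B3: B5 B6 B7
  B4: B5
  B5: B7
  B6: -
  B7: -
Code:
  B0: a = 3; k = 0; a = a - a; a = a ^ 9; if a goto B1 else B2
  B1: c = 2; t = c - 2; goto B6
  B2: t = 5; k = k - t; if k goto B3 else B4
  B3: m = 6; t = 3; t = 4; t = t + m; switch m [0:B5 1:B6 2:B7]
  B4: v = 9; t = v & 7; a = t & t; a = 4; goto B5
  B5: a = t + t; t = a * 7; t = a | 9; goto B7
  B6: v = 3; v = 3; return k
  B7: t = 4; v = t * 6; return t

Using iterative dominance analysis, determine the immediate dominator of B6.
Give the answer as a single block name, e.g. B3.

Answer: B0

Working:
idom tree: B1←B0 B2←B0 B3←B2 B4←B2 B5←B2 B6←B0 B7←B2
Dom at joins:
  B5: preds {B3,B4}: {B0,B2,B3} ∩ {B0,B2,B4} = {B0,B2}; idom=B2
  B6: preds {B1,B3}: {B0,B1} ∩ {B0,B2,B3} = {B0}; idom=B0
  B7: preds {B3,B5}: {B0,B2,B3} ∩ {B0,B2,B5} = {B0,B2}; idom=B2

idom(B6) = B0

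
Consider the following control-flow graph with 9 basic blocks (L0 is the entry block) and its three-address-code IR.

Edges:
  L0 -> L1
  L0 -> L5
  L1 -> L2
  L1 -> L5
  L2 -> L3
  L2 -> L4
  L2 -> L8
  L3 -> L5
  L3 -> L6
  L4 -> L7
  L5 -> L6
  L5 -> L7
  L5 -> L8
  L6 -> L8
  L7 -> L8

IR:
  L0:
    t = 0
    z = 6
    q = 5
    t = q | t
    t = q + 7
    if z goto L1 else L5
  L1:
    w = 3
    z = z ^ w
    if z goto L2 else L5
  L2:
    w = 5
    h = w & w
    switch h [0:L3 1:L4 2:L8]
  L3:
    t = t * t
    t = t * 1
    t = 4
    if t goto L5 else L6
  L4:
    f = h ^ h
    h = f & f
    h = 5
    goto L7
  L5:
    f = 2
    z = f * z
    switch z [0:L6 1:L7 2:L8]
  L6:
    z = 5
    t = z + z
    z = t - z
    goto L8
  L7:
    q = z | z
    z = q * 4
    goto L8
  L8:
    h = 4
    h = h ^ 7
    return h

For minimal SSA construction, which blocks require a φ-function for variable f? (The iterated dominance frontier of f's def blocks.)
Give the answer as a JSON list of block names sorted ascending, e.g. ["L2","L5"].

idom tree: L1←L0 L2←L1 L3←L2 L4←L2 L5←L0 L6←L0 L7←L0 L8←L0
Dom∩ at merges:
  L5: preds {L0,L1,L3}: {L0} ∩ {L0,L1} ∩ {L0,L1,L2,L3} = {L0}; idom=L0
  L6: preds {L3,L5}: {L0,L1,L2,L3} ∩ {L0,L5} = {L0}; idom=L0
  L7: preds {L4,L5}: {L0,L1,L2,L4} ∩ {L0,L5} = {L0}; idom=L0
  L8: preds {L2,L5,L6,L7}: {L0,L1,L2} ∩ {L0,L5} ∩ {L0,L6} ∩ {L0,L7} = {L0}; idom=L0

Frontier:
  L5←L0: walk · to L0
  L5←L1: walk L1 to L0
  L5←L3: walk L3→L2→L1 to L0
  L6←L3: walk L3→L2→L1 to L0
  L6←L5: walk L5 to L0
  L7←L4: walk L4→L2→L1 to L0
  L7←L5: walk L5 to L0
  L8←L2: walk L2→L1 to L0
  L8←L5: walk L5 to L0
  L8←L6: walk L6 to L0
  L8←L7: walk L7 to L0
  L0 → ∅
  L1 → {L5,L6,L7,L8}
  L2 → {L5,L6,L7,L8}
  L3 → {L5,L6}
  L4 → {L7}
  L5 → {L6,L7,L8}
  L6 → {L8}
  L7 → {L8}
  L8 → ∅

φ for f: defs {L4,L5}
  DF⁺ = {L6,L7,L8}

Answer: ["L6", "L7", "L8"]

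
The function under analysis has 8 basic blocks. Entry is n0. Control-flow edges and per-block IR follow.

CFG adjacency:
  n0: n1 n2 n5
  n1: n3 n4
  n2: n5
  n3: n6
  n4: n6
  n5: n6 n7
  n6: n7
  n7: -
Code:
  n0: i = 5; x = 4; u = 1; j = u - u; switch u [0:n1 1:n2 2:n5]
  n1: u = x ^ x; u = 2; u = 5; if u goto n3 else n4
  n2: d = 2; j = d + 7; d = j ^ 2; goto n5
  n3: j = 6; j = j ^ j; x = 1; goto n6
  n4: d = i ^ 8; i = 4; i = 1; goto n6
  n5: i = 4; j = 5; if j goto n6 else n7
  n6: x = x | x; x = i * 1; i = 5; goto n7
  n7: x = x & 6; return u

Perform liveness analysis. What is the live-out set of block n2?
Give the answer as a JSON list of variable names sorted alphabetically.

Block summaries:
  n0: {i,j,u,x} / ∅
  n1: {u} / {x}
  n2: {d,j} / ∅
  n3: {j,x} / ∅
  n4: {d,i} / {i}
  n5: {i,j} / ∅
  n6: {i,x} / {i,x}
  n7: {x} / {u,x}

Backward fixpoint:
  n0 li=∅ lo={i,u,x}
  n1 li={i,x} lo={i,u,x}
  n2 li={u,x} lo={u,x}
  n3 li={i,u} lo={i,u,x}
  n4 li={i,u,x} lo={i,u,x}
  n5 li={u,x} lo={i,u,x}
  n6 li={i,u,x} lo={u,x}
  n7 li={u,x} lo=∅

live-out(n2) = ["u", "x"]

Answer: ["u", "x"]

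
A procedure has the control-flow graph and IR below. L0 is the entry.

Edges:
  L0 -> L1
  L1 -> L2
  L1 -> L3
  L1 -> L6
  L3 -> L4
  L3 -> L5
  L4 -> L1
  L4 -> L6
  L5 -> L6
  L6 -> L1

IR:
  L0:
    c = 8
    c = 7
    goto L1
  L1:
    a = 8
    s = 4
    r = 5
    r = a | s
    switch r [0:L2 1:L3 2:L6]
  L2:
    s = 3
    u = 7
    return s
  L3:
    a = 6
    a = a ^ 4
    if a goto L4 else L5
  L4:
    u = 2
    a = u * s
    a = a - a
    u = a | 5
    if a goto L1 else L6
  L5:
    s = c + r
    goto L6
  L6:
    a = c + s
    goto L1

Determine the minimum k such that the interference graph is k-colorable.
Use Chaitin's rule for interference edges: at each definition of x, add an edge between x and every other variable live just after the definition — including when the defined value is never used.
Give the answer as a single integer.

Block summaries:
  L0 def {c} use ∅
  L1 def {a,r,s} use ∅
  L2 def {s,u} use ∅
  L3 def {a} use ∅
  L4 def {a,u} use {s}
  L5 def {s} use {c,r}
  L6 def {a} use {c,s}

Liveness:
  L0: in=∅ out={c}
  L1: in={c} out={c,r,s}
  L2: in=∅ out=∅
  L3: in={c,r,s} out={c,r,s}
  L4: in={c,s} out={c,s}
  L5: in={c,r} out={c,s}
  L6: in={c,s} out={c}

Interference:
  a: {c,r,s,u}
  c: {a,r,s,u}
  r: {a,c,s}
  s: {a,c,r,u}
  u: {a,c,s}

Registers:
  {a,c,r,s} pairwise interfere (4-clique) ⇒ χ ≥ 4
  assign a→r0 c→r1 r→r3 s→r2 u→r3 — no edge inside a register ⇒ χ ≤ 4
  χ = 4

Answer: 4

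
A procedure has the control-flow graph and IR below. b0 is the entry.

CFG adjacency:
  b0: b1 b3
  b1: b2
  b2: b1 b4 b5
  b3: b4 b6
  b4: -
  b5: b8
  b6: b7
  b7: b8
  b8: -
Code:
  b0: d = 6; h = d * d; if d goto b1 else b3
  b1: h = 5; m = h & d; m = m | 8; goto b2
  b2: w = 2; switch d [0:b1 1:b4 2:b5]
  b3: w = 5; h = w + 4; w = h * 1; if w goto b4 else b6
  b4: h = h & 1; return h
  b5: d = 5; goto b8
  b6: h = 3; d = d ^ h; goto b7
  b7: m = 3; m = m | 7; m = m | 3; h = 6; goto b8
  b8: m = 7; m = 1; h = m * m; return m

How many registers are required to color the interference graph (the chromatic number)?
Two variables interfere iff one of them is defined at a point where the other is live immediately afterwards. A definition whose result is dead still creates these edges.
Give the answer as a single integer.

def/use:
  b0: def={d,h} ue=∅
  b1: def={h,m} ue={d}
  b2: def={w} ue={d}
  b3: def={h,w} ue=∅
  b4: def={h} ue={h}
  b5: def={d} ue=∅
  b6: def={d,h} ue={d}
  b7: def={h,m} ue=∅
  b8: def={h,m} ue=∅

Backward fixpoint:
  b0: in=∅ out={d}
  b1: in={d} out={d,h}
  b2: in={d,h} out={d,h}
  b3: in={d} out={d,h}
  b4: in={h} out=∅
  b5: in=∅ out=∅
  b6: in={d} out=∅
  b7: in=∅ out=∅
  b8: in=∅ out=∅

Interfere edges:
  d↔{h,m,w}
  h↔{d,m,w}
  m↔{d,h}
  w↔{d,h}

Colouring:
  lower bound: {d,h,m} mutually conflict ⇒ χ ≥ 3
  assign d→r0 h→r1 m→r2 w→r2 — no edge inside a register ⇒ χ ≤ 3
  χ = 3

Answer: 3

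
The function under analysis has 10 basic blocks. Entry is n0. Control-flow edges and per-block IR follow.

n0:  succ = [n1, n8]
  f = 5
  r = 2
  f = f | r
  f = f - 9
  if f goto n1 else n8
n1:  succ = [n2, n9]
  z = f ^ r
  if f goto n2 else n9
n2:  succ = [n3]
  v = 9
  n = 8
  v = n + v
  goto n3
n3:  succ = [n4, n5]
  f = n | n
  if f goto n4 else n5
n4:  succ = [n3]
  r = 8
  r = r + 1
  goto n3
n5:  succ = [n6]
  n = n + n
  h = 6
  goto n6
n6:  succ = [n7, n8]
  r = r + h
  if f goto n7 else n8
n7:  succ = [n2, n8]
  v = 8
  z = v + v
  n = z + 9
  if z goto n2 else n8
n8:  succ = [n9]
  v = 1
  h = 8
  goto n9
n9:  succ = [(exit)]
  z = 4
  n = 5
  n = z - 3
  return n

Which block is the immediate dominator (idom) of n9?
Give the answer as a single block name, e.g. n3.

Answer: n0

Working:
idom tree: n1←n0 n2←n1 n3←n2 n4←n3 n5←n3 n6←n5 n7←n6 n8←n0 n9←n0
Dom at joins:
  n2: preds {n1,n7}: {n0,n1} ∩ {n0,n1,n2,n3,n5,n6,n7} = {n0,n1}; idom=n1
  n3: preds {n2,n4}: {n0,n1,n2} ∩ {n0,n1,n2,n3,n4} = {n0,n1,n2}; idom=n2
  n8: preds {n0,n6,n7}: {n0} ∩ {n0,n1,n2,n3,n5,n6} ∩ {n0,n1,n2,n3,n5,n6,n7} = {n0}; idom=n0
  n9: preds {n1,n8}: {n0,n1} ∩ {n0,n8} = {n0}; idom=n0

idom(n9) = n0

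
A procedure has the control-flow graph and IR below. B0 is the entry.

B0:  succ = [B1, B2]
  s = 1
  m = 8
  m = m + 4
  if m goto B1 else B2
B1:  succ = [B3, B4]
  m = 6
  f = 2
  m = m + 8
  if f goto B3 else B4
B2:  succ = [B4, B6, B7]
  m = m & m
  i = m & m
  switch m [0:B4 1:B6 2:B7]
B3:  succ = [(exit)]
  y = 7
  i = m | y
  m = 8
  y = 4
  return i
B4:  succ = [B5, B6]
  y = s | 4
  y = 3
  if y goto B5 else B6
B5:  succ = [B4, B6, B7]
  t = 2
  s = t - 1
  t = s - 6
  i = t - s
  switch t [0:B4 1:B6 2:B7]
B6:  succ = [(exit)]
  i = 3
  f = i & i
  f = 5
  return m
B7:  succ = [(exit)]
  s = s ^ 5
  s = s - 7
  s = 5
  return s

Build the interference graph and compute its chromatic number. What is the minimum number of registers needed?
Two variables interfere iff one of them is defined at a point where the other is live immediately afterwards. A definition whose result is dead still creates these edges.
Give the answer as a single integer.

Answer: 4

Derivation:
def/use:
  B0: {m,s} / ∅
  B1: {f,m} / ∅
  B2: {i,m} / {m}
  B3: {i,m,y} / {m}
  B4: {y} / {s}
  B5: {i,s,t} / ∅
  B6: {f,i} / {m}
  B7: {s} / {s}

Liveness:
  B0 li=∅ lo={m,s}
  B1 li={s} lo={m,s}
  B2 li={m,s} lo={m,s}
  B3 li={m} lo=∅
  B4 li={m,s} lo={m}
  B5 li={m} lo={m,s}
  B6 li={m} lo=∅
  B7 li={s} lo=∅

Conflict graph:
  f — {m,s}
  i — {m,s,t,y}
  m — {f,i,s,t,y}
  s — {f,i,m,t}
  t — {i,m,s}
  y — {i,m}

Colouring:
  lower bound: {i,m,s,t} mutually conflict ⇒ χ ≥ 4
  assign f→c1 i→c1 m→c0 s→c2 t→c3 y→c2 — no edge inside a register ⇒ χ ≤ 4
  χ = 4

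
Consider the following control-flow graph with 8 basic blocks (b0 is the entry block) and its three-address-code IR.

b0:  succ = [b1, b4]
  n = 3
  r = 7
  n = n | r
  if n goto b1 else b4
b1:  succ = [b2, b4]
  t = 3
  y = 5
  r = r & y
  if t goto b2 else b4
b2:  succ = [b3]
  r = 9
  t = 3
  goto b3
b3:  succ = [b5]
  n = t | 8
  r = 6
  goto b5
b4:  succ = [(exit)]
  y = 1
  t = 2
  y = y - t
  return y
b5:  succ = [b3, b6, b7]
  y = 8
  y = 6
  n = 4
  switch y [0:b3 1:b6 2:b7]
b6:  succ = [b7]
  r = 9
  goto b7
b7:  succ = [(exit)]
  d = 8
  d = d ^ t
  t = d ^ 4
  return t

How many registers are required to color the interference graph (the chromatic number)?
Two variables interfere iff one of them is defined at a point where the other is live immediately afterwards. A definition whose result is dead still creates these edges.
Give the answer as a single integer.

Per-block:
  b0 def {n,r} use ∅
  b1 def {r,t,y} use {r}
  b2 def {r,t} use ∅
  b3 def {n,r} use {t}
  b4 def {t,y} use ∅
  b5 def {n,y} use ∅
  b6 def {r} use ∅
  b7 def {d,t} use {t}

Liveness:
  b0 li=∅ lo={r}
  b1 li={r} lo=∅
  b2 li=∅ lo={t}
  b3 li={t} lo={t}
  b4 li=∅ lo=∅
  b5 li={t} lo={t}
  b6 li={t} lo={t}
  b7 li={t} lo=∅

Conflict graph:
  d: {t}
  n: {r,t,y}
  r: {n,t,y}
  t: {d,n,r,y}
  y: {n,r,t}

Registers:
  lower bound: {n,r,t,y} mutually conflict ⇒ χ ≥ 4
  assign d→r1 n→r1 r→r2 t→r0 y→r3 — no edge inside a register ⇒ χ ≤ 4
  χ = 4

Answer: 4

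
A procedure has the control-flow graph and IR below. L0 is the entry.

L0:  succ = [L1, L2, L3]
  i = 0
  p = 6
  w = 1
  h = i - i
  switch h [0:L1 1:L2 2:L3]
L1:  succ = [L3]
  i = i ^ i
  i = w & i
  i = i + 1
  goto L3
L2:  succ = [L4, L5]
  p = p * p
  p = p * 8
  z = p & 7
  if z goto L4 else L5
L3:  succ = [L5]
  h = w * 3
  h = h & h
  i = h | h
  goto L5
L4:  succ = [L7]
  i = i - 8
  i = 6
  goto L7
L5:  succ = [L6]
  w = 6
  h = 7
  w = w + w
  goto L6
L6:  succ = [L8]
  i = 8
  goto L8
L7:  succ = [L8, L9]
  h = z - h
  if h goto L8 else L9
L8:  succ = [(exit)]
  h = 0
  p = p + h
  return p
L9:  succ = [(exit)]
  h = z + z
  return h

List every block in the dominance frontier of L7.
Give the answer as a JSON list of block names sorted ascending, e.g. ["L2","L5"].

idom tree: L1←L0 L2←L0 L3←L0 L4←L2 L5←L0 L6←L5 L7←L4 L8←L0 L9←L7
Dom∩ at merges:
  L3: preds {L0,L1}: {L0} ∩ {L0,L1} = {L0}; idom=L0
  L5: preds {L2,L3}: {L0,L2} ∩ {L0,L3} = {L0}; idom=L0
  L8: preds {L6,L7}: {L0,L5,L6} ∩ {L0,L2,L4,L7} = {L0}; idom=L0

DF derivation:
  join L3 pred L0: · stop@L0
  join L3 pred L1: L1 stop@L0
  join L5 pred L2: L2 stop@L0
  join L5 pred L3: L3 stop@L0
  join L8 pred L6: L6→L5 stop@L0
  join L8 pred L7: L7→L4→L2 stop@L0
  L0: DF=∅
  L1: DF={L3}
  L2: DF={L5,L8}
  L3: DF={L5}
  L4: DF={L8}
  L5: DF={L8}
  L6: DF={L8}
  L7: DF={L8}
  L8: DF=∅
  L9: DF=∅

DF(L7) = ["L8"]

Answer: ["L8"]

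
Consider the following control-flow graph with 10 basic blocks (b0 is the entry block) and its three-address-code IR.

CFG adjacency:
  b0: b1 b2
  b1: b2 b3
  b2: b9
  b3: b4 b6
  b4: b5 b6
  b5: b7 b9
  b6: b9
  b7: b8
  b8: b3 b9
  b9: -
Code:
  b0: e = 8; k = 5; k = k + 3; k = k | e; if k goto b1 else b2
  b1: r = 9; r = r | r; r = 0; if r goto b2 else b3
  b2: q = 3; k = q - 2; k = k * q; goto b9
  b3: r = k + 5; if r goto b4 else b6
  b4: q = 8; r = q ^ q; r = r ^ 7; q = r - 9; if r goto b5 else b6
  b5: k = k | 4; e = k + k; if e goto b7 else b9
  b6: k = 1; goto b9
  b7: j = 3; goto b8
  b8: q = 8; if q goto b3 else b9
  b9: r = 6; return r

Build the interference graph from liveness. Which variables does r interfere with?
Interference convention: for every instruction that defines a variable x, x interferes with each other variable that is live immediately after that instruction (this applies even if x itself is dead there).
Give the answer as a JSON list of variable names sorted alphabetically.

def/use:
  b0: def={e,k} ue=∅
  b1: def={r} ue=∅
  b2: def={k,q} ue=∅
  b3: def={r} ue={k}
  b4: def={q,r} ue=∅
  b5: def={e,k} ue={k}
  b6: def={k} ue=∅
  b7: def={j} ue=∅
  b8: def={q} ue=∅
  b9: def={r} ue=∅

Liveness:
  b0: in=∅ out={k}
  b1: in={k} out={k}
  b2: in=∅ out=∅
  b3: in={k} out={k}
  b4: in={k} out={k}
  b5: in={k} out={k}
  b6: in=∅ out=∅
  b7: in={k} out={k}
  b8: in={k} out={k}
  b9: in=∅ out=∅

Interference:
  e: {k}
  j: {k}
  k: {e,j,q,r}
  q: {k,r}
  r: {k,q}

N(r) = ["k", "q"]

Answer: ["k", "q"]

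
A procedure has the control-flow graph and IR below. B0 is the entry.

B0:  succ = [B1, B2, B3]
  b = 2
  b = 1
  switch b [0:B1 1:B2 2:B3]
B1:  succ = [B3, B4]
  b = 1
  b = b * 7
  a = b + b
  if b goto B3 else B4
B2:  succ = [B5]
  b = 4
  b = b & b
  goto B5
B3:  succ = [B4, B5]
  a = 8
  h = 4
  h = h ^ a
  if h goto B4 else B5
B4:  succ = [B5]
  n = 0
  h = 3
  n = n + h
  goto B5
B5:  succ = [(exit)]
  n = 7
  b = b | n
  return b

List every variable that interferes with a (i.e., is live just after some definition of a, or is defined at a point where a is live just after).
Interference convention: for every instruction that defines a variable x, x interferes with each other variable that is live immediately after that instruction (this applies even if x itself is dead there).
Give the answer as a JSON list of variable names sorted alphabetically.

Answer: ["b", "h"]

Working:
def/use:
  B0: def={b} ue=∅
  B1: def={a,b} ue=∅
  B2: def={b} ue=∅
  B3: def={a,h} ue=∅
  B4: def={h,n} ue=∅
  B5: def={b,n} ue={b}

Backward fixpoint:
  live B0: ∅→{b}
  live B1: ∅→{b}
  live B2: ∅→{b}
  live B3: {b}→{b}
  live B4: {b}→{b}
  live B5: {b}→∅

Interference:
  a — {b,h}
  b — {a,h,n}
  h — {a,b,n}
  n — {b,h}

N(a) = ["b", "h"]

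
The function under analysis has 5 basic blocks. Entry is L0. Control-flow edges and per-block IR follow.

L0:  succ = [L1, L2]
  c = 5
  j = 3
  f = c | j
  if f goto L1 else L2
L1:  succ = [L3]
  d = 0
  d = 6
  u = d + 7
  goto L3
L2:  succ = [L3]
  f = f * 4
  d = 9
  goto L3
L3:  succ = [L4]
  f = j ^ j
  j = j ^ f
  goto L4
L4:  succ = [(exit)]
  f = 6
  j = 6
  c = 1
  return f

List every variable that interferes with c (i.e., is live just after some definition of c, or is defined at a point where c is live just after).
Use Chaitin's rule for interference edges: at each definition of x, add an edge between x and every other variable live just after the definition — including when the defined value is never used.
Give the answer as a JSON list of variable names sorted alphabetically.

Answer: ["f", "j"]

Analysis:
Per-block:
  L0: {c,f,j} / ∅
  L1: {d,u} / ∅
  L2: {d,f} / {f}
  L3: {f,j} / {j}
  L4: {c,f,j} / ∅

Backward fixpoint:
  L0 li=∅ lo={f,j}
  L1 li={j} lo={j}
  L2 li={f,j} lo={j}
  L3 li={j} lo=∅
  L4 li=∅ lo=∅

Interference:
  c — {f,j}
  d — {j}
  f — {c,j}
  j — {c,d,f,u}
  u — {j}

N(c) = ["f", "j"]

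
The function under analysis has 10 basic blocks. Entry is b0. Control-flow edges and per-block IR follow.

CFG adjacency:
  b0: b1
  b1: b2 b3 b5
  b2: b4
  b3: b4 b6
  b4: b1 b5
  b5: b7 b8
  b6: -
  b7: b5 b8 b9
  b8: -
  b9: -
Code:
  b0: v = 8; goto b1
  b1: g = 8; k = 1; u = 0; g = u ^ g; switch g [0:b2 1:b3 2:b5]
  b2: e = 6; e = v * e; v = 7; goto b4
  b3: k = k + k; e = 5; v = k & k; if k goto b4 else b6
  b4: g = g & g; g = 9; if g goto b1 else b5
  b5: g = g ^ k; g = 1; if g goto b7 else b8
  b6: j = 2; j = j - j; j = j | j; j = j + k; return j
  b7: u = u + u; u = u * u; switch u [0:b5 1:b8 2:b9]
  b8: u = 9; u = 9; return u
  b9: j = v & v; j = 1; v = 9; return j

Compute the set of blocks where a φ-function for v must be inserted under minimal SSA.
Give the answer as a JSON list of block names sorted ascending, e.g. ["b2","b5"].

idom tree: b1←b0 b2←b1 b3←b1 b4←b1 b5←b1 b6←b3 b7←b5 b8←b5 b9←b7
Join-block Dom:
  b1: preds {b0,b4}: {b0} ∩ {b0,b1,b4} = {b0}; idom=b0
  b4: preds {b2,b3}: {b0,b1,b2} ∩ {b0,b1,b3} = {b0,b1}; idom=b1
  b5: preds {b1,b4,b7}: {b0,b1} ∩ {b0,b1,b4} ∩ {b0,b1,b5,b7} = {b0,b1}; idom=b1
  b8: preds {b5,b7}: {b0,b1,b5} ∩ {b0,b1,b5,b7} = {b0,b1,b5}; idom=b5

Frontier:
  b1←b0: walk · to b0
  b1←b4: walk b4→b1 to b0
  b4←b2: walk b2 to b1
  b4←b3: walk b3 to b1
  b5←b1: walk · to b1
  b5←b4: walk b4 to b1
  b5←b7: walk b7→b5 to b1
  b8←b5: walk · to b5
  b8←b7: walk b7 to b5
  b0: DF=∅
  b1: DF={b1}
  b2: DF={b4}
  b3: DF={b4}
  b4: DF={b1,b5}
  b5: DF={b5}
  b6: DF=∅
  b7: DF={b5,b8}
  b8: DF=∅
  b9: DF=∅

φ for v: defs {b0,b2,b3,b9}
  DF⁺ = {b1,b4,b5}

Answer: ["b1", "b4", "b5"]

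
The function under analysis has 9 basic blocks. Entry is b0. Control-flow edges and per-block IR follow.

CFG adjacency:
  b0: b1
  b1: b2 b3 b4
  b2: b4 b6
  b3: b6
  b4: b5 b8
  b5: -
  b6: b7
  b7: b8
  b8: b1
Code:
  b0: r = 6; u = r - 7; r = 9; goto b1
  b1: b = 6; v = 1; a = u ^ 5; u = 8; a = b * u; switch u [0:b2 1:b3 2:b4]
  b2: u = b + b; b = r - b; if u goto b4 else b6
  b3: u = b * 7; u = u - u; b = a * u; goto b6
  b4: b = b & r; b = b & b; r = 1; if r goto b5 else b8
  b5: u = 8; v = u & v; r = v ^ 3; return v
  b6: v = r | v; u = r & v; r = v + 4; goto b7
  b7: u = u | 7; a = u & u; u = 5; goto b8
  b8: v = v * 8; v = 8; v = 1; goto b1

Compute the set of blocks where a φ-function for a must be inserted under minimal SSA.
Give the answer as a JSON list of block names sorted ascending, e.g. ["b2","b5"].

idom tree: b1←b0 b2←b1 b3←b1 b4←b1 b5←b4 b6←b1 b7←b6 b8←b1
Join-block Dom:
  b1: preds {b0,b8}: {b0} ∩ {b0,b1,b8} = {b0}; idom=b0
  b4: preds {b1,b2}: {b0,b1} ∩ {b0,b1,b2} = {b0,b1}; idom=b1
  b6: preds {b2,b3}: {b0,b1,b2} ∩ {b0,b1,b3} = {b0,b1}; idom=b1
  b8: preds {b4,b7}: {b0,b1,b4} ∩ {b0,b1,b6,b7} = {b0,b1}; idom=b1

Frontier:
  join b1 pred b0: · stop@b0
  join b1 pred b8: b8→b1 stop@b0
  join b4 pred b1: · stop@b1
  join b4 pred b2: b2 stop@b1
  join b6 pred b2: b2 stop@b1
  join b6 pred b3: b3 stop@b1
  join b8 pred b4: b4 stop@b1
  join b8 pred b7: b7→b6 stop@b1
  b0 → ∅
  b1 → {b1}
  b2 → {b4,b6}
  b3 → {b6}
  b4 → {b8}
  b5 → ∅
  b6 → {b8}
  b7 → {b8}
  b8 → {b1}

φ for a: defs {b1,b7}
  DF⁺ = {b1,b8}

Answer: ["b1", "b8"]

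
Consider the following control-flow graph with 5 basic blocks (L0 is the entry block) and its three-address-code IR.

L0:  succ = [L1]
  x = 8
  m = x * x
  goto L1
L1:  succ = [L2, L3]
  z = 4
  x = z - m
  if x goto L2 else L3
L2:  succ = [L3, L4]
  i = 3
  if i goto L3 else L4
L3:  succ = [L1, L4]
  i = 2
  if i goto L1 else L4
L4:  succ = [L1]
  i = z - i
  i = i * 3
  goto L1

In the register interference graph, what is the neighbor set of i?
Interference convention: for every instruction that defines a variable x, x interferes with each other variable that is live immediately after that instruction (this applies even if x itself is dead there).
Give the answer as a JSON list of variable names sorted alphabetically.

Answer: ["m", "z"]

Analysis:
Per-block:
  L0: {m,x} / ∅
  L1: {x,z} / {m}
  L2: {i} / ∅
  L3: {i} / ∅
  L4: {i} / {i,z}

Liveness:
  L0 li=∅ lo={m}
  L1 li={m} lo={m,z}
  L2 li={m,z} lo={i,m,z}
  L3 li={m,z} lo={i,m,z}
  L4 li={i,m,z} lo={m}

Interference:
  i — {m,z}
  m — {i,x,z}
  x — {m,z}
  z — {i,m,x}

N(i) = ["m", "z"]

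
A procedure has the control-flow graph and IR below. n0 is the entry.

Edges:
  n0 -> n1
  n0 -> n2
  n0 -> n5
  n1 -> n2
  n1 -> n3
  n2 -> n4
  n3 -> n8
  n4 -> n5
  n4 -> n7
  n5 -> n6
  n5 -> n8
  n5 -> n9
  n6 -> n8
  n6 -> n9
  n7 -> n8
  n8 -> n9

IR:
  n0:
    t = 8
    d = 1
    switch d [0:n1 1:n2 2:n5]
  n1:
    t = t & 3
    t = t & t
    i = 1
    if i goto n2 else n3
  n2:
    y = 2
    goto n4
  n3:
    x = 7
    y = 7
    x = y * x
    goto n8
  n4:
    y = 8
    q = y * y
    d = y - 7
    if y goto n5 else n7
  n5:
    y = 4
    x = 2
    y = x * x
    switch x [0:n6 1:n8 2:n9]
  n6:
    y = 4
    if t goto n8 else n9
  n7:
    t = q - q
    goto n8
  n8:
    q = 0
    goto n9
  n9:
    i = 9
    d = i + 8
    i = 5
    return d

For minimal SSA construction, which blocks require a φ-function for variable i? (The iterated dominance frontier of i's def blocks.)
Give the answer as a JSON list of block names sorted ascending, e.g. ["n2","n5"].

Answer: ["n2", "n5", "n8", "n9"]

Working:
idom tree: n1←n0 n2←n0 n3←n1 n4←n2 n5←n0 n6←n5 n7←n4 n8←n0 n9←n0
Dom at joins:
  n2: preds {n0,n1}: {n0} ∩ {n0,n1} = {n0}; idom=n0
  n5: preds {n0,n4}: {n0} ∩ {n0,n2,n4} = {n0}; idom=n0
  n8: preds {n3,n5,n6,n7}: {n0,n1,n3} ∩ {n0,n5} ∩ {n0,n5,n6} ∩ {n0,n2,n4,n7} = {n0}; idom=n0
  n9: preds {n5,n6,n8}: {n0,n5} ∩ {n0,n5,n6} ∩ {n0,n8} = {n0}; idom=n0

DF derivation:
  join n2 pred n0: · stop@n0
  join n2 pred n1: n1 stop@n0
  join n5 pred n0: · stop@n0
  join n5 pred n4: n4→n2 stop@n0
  join n8 pred n3: n3→n1 stop@n0
  join n8 pred n5: n5 stop@n0
  join n8 pred n6: n6→n5 stop@n0
  join n8 pred n7: n7→n4→n2 stop@n0
  join n9 pred n5: n5 stop@n0
  join n9 pred n6: n6→n5 stop@n0
  join n9 pred n8: n8 stop@n0
  DF(n0)=∅
  DF(n1)={n2,n8}
  DF(n2)={n5,n8}
  DF(n3)={n8}
  DF(n4)={n5,n8}
  DF(n5)={n8,n9}
  DF(n6)={n8,n9}
  DF(n7)={n8}
  DF(n8)={n9}
  DF(n9)=∅

φ for i: defs {n1,n9}
  DF⁺ = {n2,n5,n8,n9}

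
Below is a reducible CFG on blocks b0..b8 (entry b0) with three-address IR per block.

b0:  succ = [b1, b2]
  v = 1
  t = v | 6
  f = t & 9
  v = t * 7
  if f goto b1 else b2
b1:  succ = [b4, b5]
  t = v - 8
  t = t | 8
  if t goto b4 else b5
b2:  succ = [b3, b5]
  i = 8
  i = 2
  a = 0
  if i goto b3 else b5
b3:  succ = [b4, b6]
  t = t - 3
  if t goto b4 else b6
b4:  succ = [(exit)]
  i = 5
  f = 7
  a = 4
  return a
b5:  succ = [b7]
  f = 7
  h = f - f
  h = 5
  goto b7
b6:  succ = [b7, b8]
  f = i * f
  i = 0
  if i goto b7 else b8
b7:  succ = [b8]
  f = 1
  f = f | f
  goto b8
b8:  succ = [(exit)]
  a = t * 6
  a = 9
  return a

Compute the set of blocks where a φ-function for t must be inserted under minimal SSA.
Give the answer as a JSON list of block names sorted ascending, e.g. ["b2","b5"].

Answer: ["b4", "b5", "b7", "b8"]

Analysis:
idom tree: b1←b0 b2←b0 b3←b2 b4←b0 b5←b0 b6←b3 b7←b0 b8←b0
Dom∩ at merges:
  b4: preds {b1,b3}: {b0,b1} ∩ {b0,b2,b3} = {b0}; idom=b0
  b5: preds {b1,b2}: {b0,b1} ∩ {b0,b2} = {b0}; idom=b0
  b7: preds {b5,b6}: {b0,b5} ∩ {b0,b2,b3,b6} = {b0}; idom=b0
  b8: preds {b6,b7}: {b0,b2,b3,b6} ∩ {b0,b7} = {b0}; idom=b0

DF walk-up:
  join b4 pred b1: b1 stop@b0
  join b4 pred b3: b3→b2 stop@b0
  join b5 pred b1: b1 stop@b0
  join b5 pred b2: b2 stop@b0
  join b7 pred b5: b5 stop@b0
  join b7 pred b6: b6→b3→b2 stop@b0
  join b8 pred b6: b6→b3→b2 stop@b0
  join b8 pred b7: b7 stop@b0
  DF(b0)=∅
  DF(b1)={b4,b5}
  DF(b2)={b4,b5,b7,b8}
  DF(b3)={b4,b7,b8}
  DF(b4)=∅
  DF(b5)={b7}
  DF(b6)={b7,b8}
  DF(b7)={b8}
  DF(b8)=∅

φ for t: defs {b0,b1,b3}
  DF⁺ = {b4,b5,b7,b8}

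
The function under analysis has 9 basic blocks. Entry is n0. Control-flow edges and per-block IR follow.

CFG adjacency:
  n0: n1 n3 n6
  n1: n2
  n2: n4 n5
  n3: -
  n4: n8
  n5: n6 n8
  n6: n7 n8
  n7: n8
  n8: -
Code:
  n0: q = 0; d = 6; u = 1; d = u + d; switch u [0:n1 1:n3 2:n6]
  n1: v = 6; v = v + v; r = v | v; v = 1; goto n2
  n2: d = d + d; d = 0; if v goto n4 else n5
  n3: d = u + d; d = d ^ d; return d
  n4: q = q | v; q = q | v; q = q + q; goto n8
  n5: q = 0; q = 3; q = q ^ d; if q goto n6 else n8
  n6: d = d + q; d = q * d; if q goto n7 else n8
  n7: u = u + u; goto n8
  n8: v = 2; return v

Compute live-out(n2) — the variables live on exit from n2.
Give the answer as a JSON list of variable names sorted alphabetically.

def/use:
  n0: def={d,q,u} ue=∅
  n1: def={r,v} ue=∅
  n2: def={d} ue={d,v}
  n3: def={d} ue={d,u}
  n4: def={q} ue={q,v}
  n5: def={q} ue={d}
  n6: def={d} ue={d,q}
  n7: def={u} ue={u}
  n8: def={v} ue=∅

Liveness:
  live n0: ∅→{d,q,u}
  live n1: {d,q,u}→{d,q,u,v}
  live n2: {d,q,u,v}→{d,q,u,v}
  live n3: {d,u}→∅
  live n4: {q,v}→∅
  live n5: {d,u}→{d,q,u}
  live n6: {d,q,u}→{u}
  live n7: {u}→∅
  live n8: ∅→∅

live-out(n2) = ["d", "q", "u", "v"]

Answer: ["d", "q", "u", "v"]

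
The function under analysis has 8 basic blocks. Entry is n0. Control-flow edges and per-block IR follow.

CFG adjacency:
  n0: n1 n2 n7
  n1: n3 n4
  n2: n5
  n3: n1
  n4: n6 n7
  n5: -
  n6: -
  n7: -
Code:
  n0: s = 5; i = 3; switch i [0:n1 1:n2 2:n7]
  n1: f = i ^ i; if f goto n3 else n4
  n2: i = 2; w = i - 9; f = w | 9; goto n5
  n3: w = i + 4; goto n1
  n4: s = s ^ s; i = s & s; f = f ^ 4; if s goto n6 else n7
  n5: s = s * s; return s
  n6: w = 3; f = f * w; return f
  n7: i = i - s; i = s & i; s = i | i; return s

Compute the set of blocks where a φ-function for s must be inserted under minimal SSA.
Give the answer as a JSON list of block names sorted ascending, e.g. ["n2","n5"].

idom tree: n1←n0 n2←n0 n3←n1 n4←n1 n5←n2 n6←n4 n7←n0
Dom at joins:
  n1: preds {n0,n3}: {n0} ∩ {n0,n1,n3} = {n0}; idom=n0
  n7: preds {n0,n4}: {n0} ∩ {n0,n1,n4} = {n0}; idom=n0

DF derivation:
  n1←n0: walk · to n0
  n1←n3: walk n3→n1 to n0
  n7←n0: walk · to n0
  n7←n4: walk n4→n1 to n0
  n0: DF=∅
  n1: DF={n1,n7}
  n2: DF=∅
  n3: DF={n1}
  n4: DF={n7}
  n5: DF=∅
  n6: DF=∅
  n7: DF=∅

φ for s: defs {n0,n4,n5,n7}
  DF⁺ = {n7}

Answer: ["n7"]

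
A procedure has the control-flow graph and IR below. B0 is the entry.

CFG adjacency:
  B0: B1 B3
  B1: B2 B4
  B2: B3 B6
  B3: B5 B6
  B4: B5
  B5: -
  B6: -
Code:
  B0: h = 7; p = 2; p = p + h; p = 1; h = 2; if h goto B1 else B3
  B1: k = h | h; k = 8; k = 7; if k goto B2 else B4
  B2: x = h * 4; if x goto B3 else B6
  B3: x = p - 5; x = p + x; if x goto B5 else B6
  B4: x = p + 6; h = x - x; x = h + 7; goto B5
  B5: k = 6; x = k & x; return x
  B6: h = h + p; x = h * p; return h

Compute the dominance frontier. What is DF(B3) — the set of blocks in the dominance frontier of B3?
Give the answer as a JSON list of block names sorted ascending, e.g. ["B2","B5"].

Answer: ["B5", "B6"]

Analysis:
idom tree: B1←B0 B2←B1 B3←B0 B4←B1 B5←B0 B6←B0
Dom∩ at merges:
  B3: preds {B0,B2}: {B0} ∩ {B0,B1,B2} = {B0}; idom=B0
  B5: preds {B3,B4}: {B0,B3} ∩ {B0,B1,B4} = {B0}; idom=B0
  B6: preds {B2,B3}: {B0,B1,B2} ∩ {B0,B3} = {B0}; idom=B0

Frontier:
  join B3 pred B0: · stop@B0
  join B3 pred B2: B2→B1 stop@B0
  join B5 pred B3: B3 stop@B0
  join B5 pred B4: B4→B1 stop@B0
  join B6 pred B2: B2→B1 stop@B0
  join B6 pred B3: B3 stop@B0
  B0 → ∅
  B1 → {B3,B5,B6}
  B2 → {B3,B6}
  B3 → {B5,B6}
  B4 → {B5}
  B5 → ∅
  B6 → ∅

DF(B3) = ["B5", "B6"]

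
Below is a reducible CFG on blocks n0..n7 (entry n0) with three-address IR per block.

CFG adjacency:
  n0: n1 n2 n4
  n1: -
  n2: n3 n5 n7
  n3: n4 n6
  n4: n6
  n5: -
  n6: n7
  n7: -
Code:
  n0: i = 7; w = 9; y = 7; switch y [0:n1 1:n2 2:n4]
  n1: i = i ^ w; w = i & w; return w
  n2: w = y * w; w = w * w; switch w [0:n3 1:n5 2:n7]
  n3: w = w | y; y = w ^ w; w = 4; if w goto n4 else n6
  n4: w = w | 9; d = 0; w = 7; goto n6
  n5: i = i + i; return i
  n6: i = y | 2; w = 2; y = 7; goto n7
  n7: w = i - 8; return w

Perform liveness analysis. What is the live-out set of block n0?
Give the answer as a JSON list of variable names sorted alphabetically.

Answer: ["i", "w", "y"]

Analysis:
Block summaries:
  n0: def={i,w,y} ue=∅
  n1: def={i,w} ue={i,w}
  n2: def={w} ue={w,y}
  n3: def={w,y} ue={w,y}
  n4: def={d,w} ue={w}
  n5: def={i} ue={i}
  n6: def={i,w,y} ue={y}
  n7: def={w} ue={i}

Liveness:
  live n0: ∅→{i,w,y}
  live n1: {i,w}→∅
  live n2: {i,w,y}→{i,w,y}
  live n3: {w,y}→{w,y}
  live n4: {w,y}→{y}
  live n5: {i}→∅
  live n6: {y}→{i}
  live n7: {i}→∅

live-out(n0) = ["i", "w", "y"]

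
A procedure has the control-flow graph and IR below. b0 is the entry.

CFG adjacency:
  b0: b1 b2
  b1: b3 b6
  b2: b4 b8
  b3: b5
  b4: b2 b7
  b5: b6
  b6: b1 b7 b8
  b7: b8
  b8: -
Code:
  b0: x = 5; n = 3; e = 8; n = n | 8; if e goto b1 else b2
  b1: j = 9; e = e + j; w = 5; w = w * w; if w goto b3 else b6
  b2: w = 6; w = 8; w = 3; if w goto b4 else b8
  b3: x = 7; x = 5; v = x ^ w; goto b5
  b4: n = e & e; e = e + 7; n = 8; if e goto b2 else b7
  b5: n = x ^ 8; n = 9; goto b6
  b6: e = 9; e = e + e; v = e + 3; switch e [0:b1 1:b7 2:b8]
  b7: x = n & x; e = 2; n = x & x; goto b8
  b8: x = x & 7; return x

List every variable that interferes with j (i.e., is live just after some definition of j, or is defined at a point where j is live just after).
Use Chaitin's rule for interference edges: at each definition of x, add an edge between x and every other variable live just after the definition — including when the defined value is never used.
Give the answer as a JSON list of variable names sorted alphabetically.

Answer: ["e", "n", "x"]

Working:
def/use:
  b0 def {e,n,x} use ∅
  b1 def {e,j,w} use {e}
  b2 def {w} use ∅
  b3 def {v,x} use {w}
  b4 def {e,n} use {e}
  b5 def {n} use {x}
  b6 def {e,v} use ∅
  b7 def {e,n,x} use {n,x}
  b8 def {x} use {x}

Backward fixpoint:
  live b0: ∅→{e,n,x}
  live b1: {e,n,x}→{n,w,x}
  live b2: {e,x}→{e,x}
  live b3: {w}→{x}
  live b4: {e,x}→{e,n,x}
  live b5: {x}→{n,x}
  live b6: {n,x}→{e,n,x}
  live b7: {n,x}→{x}
  live b8: {x}→∅

Interfere edges:
  e — {j,n,v,w,x}
  j — {e,n,x}
  n — {e,j,v,w,x}
  v — {e,n,x}
  w — {e,n,x}
  x — {e,j,n,v,w}

N(j) = ["e", "n", "x"]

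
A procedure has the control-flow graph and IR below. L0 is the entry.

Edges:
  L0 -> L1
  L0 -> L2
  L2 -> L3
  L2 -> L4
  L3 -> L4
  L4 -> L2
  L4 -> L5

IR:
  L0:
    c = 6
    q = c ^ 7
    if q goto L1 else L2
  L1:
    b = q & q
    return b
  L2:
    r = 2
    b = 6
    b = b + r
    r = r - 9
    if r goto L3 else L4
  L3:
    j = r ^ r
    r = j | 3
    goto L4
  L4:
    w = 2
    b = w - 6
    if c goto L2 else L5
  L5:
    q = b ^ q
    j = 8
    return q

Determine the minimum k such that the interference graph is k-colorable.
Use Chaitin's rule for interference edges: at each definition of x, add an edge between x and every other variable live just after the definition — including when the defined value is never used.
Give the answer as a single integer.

Answer: 4

Derivation:
Per-block:
  L0: {c,q} / ∅
  L1: {b} / {q}
  L2: {b,r} / ∅
  L3: {j,r} / {r}
  L4: {b,w} / {c}
  L5: {j,q} / {b,q}

Liveness:
  live L0: ∅→{c,q}
  live L1: {q}→∅
  live L2: {c,q}→{c,q,r}
  live L3: {c,q,r}→{c,q}
  live L4: {c,q}→{b,c,q}
  live L5: {b,q}→∅

Interfere edges:
  b — {c,q,r}
  c — {b,j,q,r,w}
  j — {c,q}
  q — {b,c,j,r,w}
  r — {b,c,q}
  w — {c,q}

Colouring:
  lower bound: {b,c,q,r} mutually conflict ⇒ χ ≥ 4
  4-colouring: R0={c}  R1={q}  R2={b,j,w}  R3={r}
  χ = 4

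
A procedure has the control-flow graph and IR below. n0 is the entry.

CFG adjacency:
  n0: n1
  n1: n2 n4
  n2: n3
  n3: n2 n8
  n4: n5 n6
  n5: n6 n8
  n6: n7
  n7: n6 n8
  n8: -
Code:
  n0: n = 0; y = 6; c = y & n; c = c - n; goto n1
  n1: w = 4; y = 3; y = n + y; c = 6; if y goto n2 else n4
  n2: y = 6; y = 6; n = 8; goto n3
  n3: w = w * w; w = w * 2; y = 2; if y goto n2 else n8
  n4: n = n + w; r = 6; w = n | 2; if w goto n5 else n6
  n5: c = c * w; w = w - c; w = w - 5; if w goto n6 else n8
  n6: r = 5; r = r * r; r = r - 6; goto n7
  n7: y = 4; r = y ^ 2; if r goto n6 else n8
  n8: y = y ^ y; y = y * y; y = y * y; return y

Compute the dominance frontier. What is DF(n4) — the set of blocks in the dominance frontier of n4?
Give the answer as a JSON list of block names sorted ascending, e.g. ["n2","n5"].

idom tree: n1←n0 n2←n1 n3←n2 n4←n1 n5←n4 n6←n4 n7←n6 n8←n1
Dom at joins:
  n2: preds {n1,n3}: {n0,n1} ∩ {n0,n1,n2,n3} = {n0,n1}; idom=n1
  n6: preds {n4,n5,n7}: {n0,n1,n4} ∩ {n0,n1,n4,n5} ∩ {n0,n1,n4,n6,n7} = {n0,n1,n4}; idom=n4
  n8: preds {n3,n5,n7}: {n0,n1,n2,n3} ∩ {n0,n1,n4,n5} ∩ {n0,n1,n4,n6,n7} = {n0,n1}; idom=n1

DF derivation:
  n2←n1: walk · to n1
  n2←n3: walk n3→n2 to n1
  n6←n4: walk · to n4
  n6←n5: walk n5 to n4
  n6←n7: walk n7→n6 to n4
  n8←n3: walk n3→n2 to n1
  n8←n5: walk n5→n4 to n1
  n8←n7: walk n7→n6→n4 to n1
  DF(n0)=∅
  DF(n1)=∅
  DF(n2)={n2,n8}
  DF(n3)={n2,n8}
  DF(n4)={n8}
  DF(n5)={n6,n8}
  DF(n6)={n6,n8}
  DF(n7)={n6,n8}
  DF(n8)=∅

DF(n4) = ["n8"]

Answer: ["n8"]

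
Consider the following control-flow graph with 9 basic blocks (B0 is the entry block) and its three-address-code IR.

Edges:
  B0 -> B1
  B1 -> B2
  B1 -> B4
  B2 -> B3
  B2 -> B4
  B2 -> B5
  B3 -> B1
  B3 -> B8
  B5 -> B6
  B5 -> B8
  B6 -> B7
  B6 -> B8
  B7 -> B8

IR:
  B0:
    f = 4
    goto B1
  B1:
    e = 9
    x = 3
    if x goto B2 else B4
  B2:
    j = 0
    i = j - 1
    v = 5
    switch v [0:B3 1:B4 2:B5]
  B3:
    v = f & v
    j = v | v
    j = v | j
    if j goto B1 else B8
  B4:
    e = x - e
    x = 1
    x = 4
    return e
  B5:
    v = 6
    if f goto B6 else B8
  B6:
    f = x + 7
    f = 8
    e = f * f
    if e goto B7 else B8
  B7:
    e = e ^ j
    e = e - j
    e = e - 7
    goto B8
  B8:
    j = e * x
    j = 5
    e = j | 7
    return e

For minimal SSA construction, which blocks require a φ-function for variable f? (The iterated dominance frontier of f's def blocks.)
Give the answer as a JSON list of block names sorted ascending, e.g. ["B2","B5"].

Answer: ["B8"]

Derivation:
idom tree: B1←B0 B2←B1 B3←B2 B4←B1 B5←B2 B6←B5 B7←B6 B8←B2
Join-block Dom:
  B1: preds {B0,B3}: {B0} ∩ {B0,B1,B2,B3} = {B0}; idom=B0
  B4: preds {B1,B2}: {B0,B1} ∩ {B0,B1,B2} = {B0,B1}; idom=B1
  B8: preds {B3,B5,B6,B7}: {B0,B1,B2,B3} ∩ {B0,B1,B2,B5} ∩ {B0,B1,B2,B5,B6} ∩ {B0,B1,B2,B5,B6,B7} = {B0,B1,B2}; idom=B2

DF derivation:
  join B1 pred B0: · stop@B0
  join B1 pred B3: B3→B2→B1 stop@B0
  join B4 pred B1: · stop@B1
  join B4 pred B2: B2 stop@B1
  join B8 pred B3: B3 stop@B2
  join B8 pred B5: B5 stop@B2
  join B8 pred B6: B6→B5 stop@B2
  join B8 pred B7: B7→B6→B5 stop@B2
  B0 → ∅
  B1 → {B1}
  B2 → {B1,B4}
  B3 → {B1,B8}
  B4 → ∅
  B5 → {B8}
  B6 → {B8}
  B7 → {B8}
  B8 → ∅

φ for f: defs {B0,B6}
  DF⁺ = {B8}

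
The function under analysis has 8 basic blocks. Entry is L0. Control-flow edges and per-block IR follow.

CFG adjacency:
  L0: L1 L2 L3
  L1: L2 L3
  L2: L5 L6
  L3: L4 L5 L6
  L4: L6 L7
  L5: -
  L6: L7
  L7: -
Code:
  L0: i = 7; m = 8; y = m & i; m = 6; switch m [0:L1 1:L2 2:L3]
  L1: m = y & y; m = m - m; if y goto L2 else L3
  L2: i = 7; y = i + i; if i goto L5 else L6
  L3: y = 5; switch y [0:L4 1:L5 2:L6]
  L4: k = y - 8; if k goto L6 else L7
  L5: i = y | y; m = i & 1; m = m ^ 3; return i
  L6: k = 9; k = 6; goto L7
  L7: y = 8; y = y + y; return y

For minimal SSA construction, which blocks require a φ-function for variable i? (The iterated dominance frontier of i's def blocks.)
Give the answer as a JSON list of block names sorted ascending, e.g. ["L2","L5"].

Answer: ["L5", "L6", "L7"]

Analysis:
idom tree: L1←L0 L2←L0 L3←L0 L4←L3 L5←L0 L6←L0 L7←L0
Join-block Dom:
  L2: preds {L0,L1}: {L0} ∩ {L0,L1} = {L0}; idom=L0
  L3: preds {L0,L1}: {L0} ∩ {L0,L1} = {L0}; idom=L0
  L5: preds {L2,L3}: {L0,L2} ∩ {L0,L3} = {L0}; idom=L0
  L6: preds {L2,L3,L4}: {L0,L2} ∩ {L0,L3} ∩ {L0,L3,L4} = {L0}; idom=L0
  L7: preds {L4,L6}: {L0,L3,L4} ∩ {L0,L6} = {L0}; idom=L0

DF walk-up:
  join L2 pred L0: · stop@L0
  join L2 pred L1: L1 stop@L0
  join L3 pred L0: · stop@L0
  join L3 pred L1: L1 stop@L0
  join L5 pred L2: L2 stop@L0
  join L5 pred L3: L3 stop@L0
  join L6 pred L2: L2 stop@L0
  join L6 pred L3: L3 stop@L0
  join L6 pred L4: L4→L3 stop@L0
  join L7 pred L4: L4→L3 stop@L0
  join L7 pred L6: L6 stop@L0
  DF(L0)=∅
  DF(L1)={L2,L3}
  DF(L2)={L5,L6}
  DF(L3)={L5,L6,L7}
  DF(L4)={L6,L7}
  DF(L5)=∅
  DF(L6)={L7}
  DF(L7)=∅

φ for i: defs {L0,L2,L5}
  DF⁺ = {L5,L6,L7}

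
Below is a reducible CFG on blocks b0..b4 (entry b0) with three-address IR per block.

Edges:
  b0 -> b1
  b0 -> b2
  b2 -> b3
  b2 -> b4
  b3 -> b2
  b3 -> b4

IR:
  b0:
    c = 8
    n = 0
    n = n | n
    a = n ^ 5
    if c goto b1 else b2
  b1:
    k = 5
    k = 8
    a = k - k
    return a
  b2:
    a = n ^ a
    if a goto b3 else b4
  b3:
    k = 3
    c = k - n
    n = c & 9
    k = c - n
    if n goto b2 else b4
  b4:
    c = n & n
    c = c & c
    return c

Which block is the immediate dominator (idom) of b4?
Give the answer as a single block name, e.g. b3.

idom tree: b1←b0 b2←b0 b3←b2 b4←b2
Dom∩ at merges:
  b2: preds {b0,b3}: {b0} ∩ {b0,b2,b3} = {b0}; idom=b0
  b4: preds {b2,b3}: {b0,b2} ∩ {b0,b2,b3} = {b0,b2}; idom=b2

idom(b4) = b2

Answer: b2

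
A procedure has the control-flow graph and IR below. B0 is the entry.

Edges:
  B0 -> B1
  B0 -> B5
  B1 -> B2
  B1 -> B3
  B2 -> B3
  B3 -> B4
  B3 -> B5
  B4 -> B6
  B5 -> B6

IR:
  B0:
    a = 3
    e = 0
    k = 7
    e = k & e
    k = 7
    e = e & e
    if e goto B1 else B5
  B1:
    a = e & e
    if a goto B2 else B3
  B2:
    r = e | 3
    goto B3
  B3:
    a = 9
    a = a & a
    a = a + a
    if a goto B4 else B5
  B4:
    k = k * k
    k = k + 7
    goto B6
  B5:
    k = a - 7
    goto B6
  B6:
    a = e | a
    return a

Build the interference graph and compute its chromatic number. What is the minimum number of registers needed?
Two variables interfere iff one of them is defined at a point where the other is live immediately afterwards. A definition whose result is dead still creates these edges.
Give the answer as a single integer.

Per-block:
  B0: def={a,e,k} ue=∅
  B1: def={a} ue={e}
  B2: def={r} ue={e}
  B3: def={a} ue=∅
  B4: def={k} ue={k}
  B5: def={k} ue={a}
  B6: def={a} ue={a,e}

Liveness:
  live B0: ∅→{a,e,k}
  live B1: {e,k}→{e,k}
  live B2: {e,k}→{e,k}
  live B3: {e,k}→{a,e,k}
  live B4: {a,e,k}→{a,e}
  live B5: {a,e}→{a,e}
  live B6: {a,e}→∅

Interfere edges:
  a: {e,k}
  e: {a,k,r}
  k: {a,e,r}
  r: {e,k}

Chromatic number:
  {a,e,k} pairwise interfere (3-clique) ⇒ χ ≥ 3
  3-colouring: c0={e}  c1={k}  c2={a,r}
  χ = 3

Answer: 3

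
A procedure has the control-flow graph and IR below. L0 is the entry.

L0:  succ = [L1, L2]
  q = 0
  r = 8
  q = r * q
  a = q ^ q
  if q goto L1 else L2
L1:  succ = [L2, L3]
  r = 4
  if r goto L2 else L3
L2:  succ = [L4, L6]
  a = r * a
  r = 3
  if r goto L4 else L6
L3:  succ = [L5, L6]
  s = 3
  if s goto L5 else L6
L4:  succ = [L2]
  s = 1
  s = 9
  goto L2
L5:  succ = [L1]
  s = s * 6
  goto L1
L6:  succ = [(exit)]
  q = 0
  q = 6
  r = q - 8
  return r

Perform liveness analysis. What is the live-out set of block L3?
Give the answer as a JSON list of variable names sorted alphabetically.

def/use:
  L0: {a,q,r} / ∅
  L1: {r} / ∅
  L2: {a,r} / {a,r}
  L3: {s} / ∅
  L4: {s} / ∅
  L5: {s} / {s}
  L6: {q,r} / ∅

Liveness:
  L0: in=∅ out={a,r}
  L1: in={a} out={a,r}
  L2: in={a,r} out={a,r}
  L3: in={a} out={a,s}
  L4: in={a,r} out={a,r}
  L5: in={a,s} out={a}
  L6: in=∅ out=∅

live-out(L3) = ["a", "s"]

Answer: ["a", "s"]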